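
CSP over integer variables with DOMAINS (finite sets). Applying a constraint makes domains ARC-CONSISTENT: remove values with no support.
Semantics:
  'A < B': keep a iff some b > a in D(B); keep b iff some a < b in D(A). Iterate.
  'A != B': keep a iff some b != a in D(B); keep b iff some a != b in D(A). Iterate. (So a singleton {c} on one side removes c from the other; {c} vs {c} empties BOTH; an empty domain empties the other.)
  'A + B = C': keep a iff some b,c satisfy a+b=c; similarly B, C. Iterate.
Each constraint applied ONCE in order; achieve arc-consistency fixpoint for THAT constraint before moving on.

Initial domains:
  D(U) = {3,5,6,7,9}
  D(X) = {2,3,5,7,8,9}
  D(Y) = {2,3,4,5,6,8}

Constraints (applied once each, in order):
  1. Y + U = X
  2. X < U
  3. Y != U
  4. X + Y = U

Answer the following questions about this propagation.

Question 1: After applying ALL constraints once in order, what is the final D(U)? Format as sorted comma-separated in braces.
Constraint 1 (Y + U = X) on D(Y)={2,3,4,5,6,8} D(U)={3,5,6,7,9} D(X)={2,3,5,7,8,9}: Y {2,3,4,5,6,8}->{2,3,4,5,6}; U {3,5,6,7,9}->{3,5,6,7}; X {2,3,5,7,8,9}->{5,7,8,9}
Constraint 2 (X < U) on D(X)={5,7,8,9} D(U)={3,5,6,7}: X {5,7,8,9}->{5}; U {3,5,6,7}->{6,7}
Constraint 3 (Y != U) on D(Y)={2,3,4,5,6} D(U)={6,7}: no change
Constraint 4 (X + Y = U) on D(X)={5} D(Y)={2,3,4,5,6} D(U)={6,7}: Y {2,3,4,5,6}->{2}; U {6,7}->{7}
So after all 4 constraints: D(U) = {7}

Answer: {7}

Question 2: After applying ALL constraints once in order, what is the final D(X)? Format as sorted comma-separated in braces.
Constraint 1 (Y + U = X) on D(Y)={2,3,4,5,6,8} D(U)={3,5,6,7,9} D(X)={2,3,5,7,8,9}: Y {2,3,4,5,6,8}->{2,3,4,5,6}; U {3,5,6,7,9}->{3,5,6,7}; X {2,3,5,7,8,9}->{5,7,8,9}
Constraint 2 (X < U) on D(X)={5,7,8,9} D(U)={3,5,6,7}: X {5,7,8,9}->{5}; U {3,5,6,7}->{6,7}
Constraint 3 (Y != U) on D(Y)={2,3,4,5,6} D(U)={6,7}: no change
Constraint 4 (X + Y = U) on D(X)={5} D(Y)={2,3,4,5,6} D(U)={6,7}: Y {2,3,4,5,6}->{2}; U {6,7}->{7}
So after all 4 constraints: D(X) = {5}

Answer: {5}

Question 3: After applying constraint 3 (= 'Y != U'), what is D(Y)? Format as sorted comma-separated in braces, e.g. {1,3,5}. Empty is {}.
Answer: {2,3,4,5,6}

Derivation:
Constraint 1 (Y + U = X) on D(Y)={2,3,4,5,6,8} D(U)={3,5,6,7,9} D(X)={2,3,5,7,8,9}: Y {2,3,4,5,6,8}->{2,3,4,5,6}; U {3,5,6,7,9}->{3,5,6,7}; X {2,3,5,7,8,9}->{5,7,8,9}
Constraint 2 (X < U) on D(X)={5,7,8,9} D(U)={3,5,6,7}: X {5,7,8,9}->{5}; U {3,5,6,7}->{6,7}
Constraint 3 (Y != U) on D(Y)={2,3,4,5,6} D(U)={6,7}: no change
So after constraint 3: D(Y) = {2,3,4,5,6}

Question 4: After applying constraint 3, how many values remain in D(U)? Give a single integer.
Answer: 2

Derivation:
Constraint 1 (Y + U = X) on D(Y)={2,3,4,5,6,8} D(U)={3,5,6,7,9} D(X)={2,3,5,7,8,9}: Y {2,3,4,5,6,8}->{2,3,4,5,6}; U {3,5,6,7,9}->{3,5,6,7}; X {2,3,5,7,8,9}->{5,7,8,9}
Constraint 2 (X < U) on D(X)={5,7,8,9} D(U)={3,5,6,7}: X {5,7,8,9}->{5}; U {3,5,6,7}->{6,7}
Constraint 3 (Y != U) on D(Y)={2,3,4,5,6} D(U)={6,7}: no change
So after constraint 3: D(U)={6,7}, size = 2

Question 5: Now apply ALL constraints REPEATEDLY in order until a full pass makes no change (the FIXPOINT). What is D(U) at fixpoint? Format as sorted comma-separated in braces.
Answer: {}

Derivation:
pass 0 (initial): D(U)={3,5,6,7,9}
pass 1: U {3,5,6,7,9}->{7}; X {2,3,5,7,8,9}->{5}; Y {2,3,4,5,6,8}->{2}
pass 2: U {7}->{}; X {5}->{}; Y {2}->{}
pass 3: no change
Fixpoint after 3 passes: D(U) = {}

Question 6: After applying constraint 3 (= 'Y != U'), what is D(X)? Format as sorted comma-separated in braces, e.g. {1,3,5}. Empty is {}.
Constraint 1 (Y + U = X) on D(Y)={2,3,4,5,6,8} D(U)={3,5,6,7,9} D(X)={2,3,5,7,8,9}: Y {2,3,4,5,6,8}->{2,3,4,5,6}; U {3,5,6,7,9}->{3,5,6,7}; X {2,3,5,7,8,9}->{5,7,8,9}
Constraint 2 (X < U) on D(X)={5,7,8,9} D(U)={3,5,6,7}: X {5,7,8,9}->{5}; U {3,5,6,7}->{6,7}
Constraint 3 (Y != U) on D(Y)={2,3,4,5,6} D(U)={6,7}: no change
So after constraint 3: D(X) = {5}

Answer: {5}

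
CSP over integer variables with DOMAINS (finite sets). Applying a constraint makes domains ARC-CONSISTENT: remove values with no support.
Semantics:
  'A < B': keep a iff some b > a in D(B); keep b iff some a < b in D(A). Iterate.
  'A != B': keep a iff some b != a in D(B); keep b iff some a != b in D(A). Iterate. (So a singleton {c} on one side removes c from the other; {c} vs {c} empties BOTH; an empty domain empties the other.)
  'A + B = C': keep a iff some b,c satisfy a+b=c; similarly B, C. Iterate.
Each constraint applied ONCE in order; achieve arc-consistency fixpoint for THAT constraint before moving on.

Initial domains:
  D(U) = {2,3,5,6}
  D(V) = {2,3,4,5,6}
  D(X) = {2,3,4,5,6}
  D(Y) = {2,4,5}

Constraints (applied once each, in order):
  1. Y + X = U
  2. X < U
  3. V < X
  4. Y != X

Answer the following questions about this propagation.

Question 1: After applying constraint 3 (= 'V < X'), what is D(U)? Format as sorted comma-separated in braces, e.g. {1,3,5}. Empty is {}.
Answer: {5,6}

Derivation:
Constraint 1 (Y + X = U) on D(Y)={2,4,5} D(X)={2,3,4,5,6} D(U)={2,3,5,6}: Y {2,4,5}->{2,4}; X {2,3,4,5,6}->{2,3,4}; U {2,3,5,6}->{5,6}
Constraint 2 (X < U) on D(X)={2,3,4} D(U)={5,6}: no change
Constraint 3 (V < X) on D(V)={2,3,4,5,6} D(X)={2,3,4}: V {2,3,4,5,6}->{2,3}; X {2,3,4}->{3,4}
So after constraint 3: D(U) = {5,6}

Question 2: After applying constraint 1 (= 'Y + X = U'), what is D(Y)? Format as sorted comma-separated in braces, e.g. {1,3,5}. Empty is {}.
Answer: {2,4}

Derivation:
Constraint 1 (Y + X = U) on D(Y)={2,4,5} D(X)={2,3,4,5,6} D(U)={2,3,5,6}: Y {2,4,5}->{2,4}; X {2,3,4,5,6}->{2,3,4}; U {2,3,5,6}->{5,6}
So after constraint 1: D(Y) = {2,4}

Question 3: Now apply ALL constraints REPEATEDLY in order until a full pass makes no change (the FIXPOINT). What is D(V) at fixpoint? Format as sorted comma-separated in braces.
Answer: {2,3}

Derivation:
pass 0 (initial): D(V)={2,3,4,5,6}
pass 1: U {2,3,5,6}->{5,6}; V {2,3,4,5,6}->{2,3}; X {2,3,4,5,6}->{3,4}; Y {2,4,5}->{2,4}
pass 2: Y {2,4}->{2}
pass 3: no change
Fixpoint after 3 passes: D(V) = {2,3}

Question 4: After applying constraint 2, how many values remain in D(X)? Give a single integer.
Answer: 3

Derivation:
Constraint 1 (Y + X = U) on D(Y)={2,4,5} D(X)={2,3,4,5,6} D(U)={2,3,5,6}: Y {2,4,5}->{2,4}; X {2,3,4,5,6}->{2,3,4}; U {2,3,5,6}->{5,6}
Constraint 2 (X < U) on D(X)={2,3,4} D(U)={5,6}: no change
So after constraint 2: D(X)={2,3,4}, size = 3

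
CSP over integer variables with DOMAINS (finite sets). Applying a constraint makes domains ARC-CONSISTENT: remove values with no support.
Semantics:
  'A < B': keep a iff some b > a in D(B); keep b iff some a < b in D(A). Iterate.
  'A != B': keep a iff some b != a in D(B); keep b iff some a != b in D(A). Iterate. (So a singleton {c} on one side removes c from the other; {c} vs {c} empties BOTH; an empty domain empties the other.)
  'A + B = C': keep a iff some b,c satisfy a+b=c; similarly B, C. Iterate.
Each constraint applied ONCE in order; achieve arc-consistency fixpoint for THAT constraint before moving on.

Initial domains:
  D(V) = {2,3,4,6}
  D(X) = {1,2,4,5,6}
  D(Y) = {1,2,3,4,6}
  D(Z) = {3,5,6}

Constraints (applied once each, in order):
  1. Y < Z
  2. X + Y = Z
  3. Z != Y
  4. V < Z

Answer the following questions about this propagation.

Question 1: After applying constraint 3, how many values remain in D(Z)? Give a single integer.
Answer: 3

Derivation:
Constraint 1 (Y < Z) on D(Y)={1,2,3,4,6} D(Z)={3,5,6}: Y {1,2,3,4,6}->{1,2,3,4}
Constraint 2 (X + Y = Z) on D(X)={1,2,4,5,6} D(Y)={1,2,3,4} D(Z)={3,5,6}: X {1,2,4,5,6}->{1,2,4,5}
Constraint 3 (Z != Y) on D(Z)={3,5,6} D(Y)={1,2,3,4}: no change
So after constraint 3: D(Z)={3,5,6}, size = 3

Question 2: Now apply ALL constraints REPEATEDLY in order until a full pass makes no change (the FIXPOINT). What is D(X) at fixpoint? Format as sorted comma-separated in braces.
pass 0 (initial): D(X)={1,2,4,5,6}
pass 1: V {2,3,4,6}->{2,3,4}; X {1,2,4,5,6}->{1,2,4,5}; Y {1,2,3,4,6}->{1,2,3,4}
pass 2: no change
Fixpoint after 2 passes: D(X) = {1,2,4,5}

Answer: {1,2,4,5}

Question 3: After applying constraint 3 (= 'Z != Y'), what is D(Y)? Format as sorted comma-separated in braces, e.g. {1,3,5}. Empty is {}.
Answer: {1,2,3,4}

Derivation:
Constraint 1 (Y < Z) on D(Y)={1,2,3,4,6} D(Z)={3,5,6}: Y {1,2,3,4,6}->{1,2,3,4}
Constraint 2 (X + Y = Z) on D(X)={1,2,4,5,6} D(Y)={1,2,3,4} D(Z)={3,5,6}: X {1,2,4,5,6}->{1,2,4,5}
Constraint 3 (Z != Y) on D(Z)={3,5,6} D(Y)={1,2,3,4}: no change
So after constraint 3: D(Y) = {1,2,3,4}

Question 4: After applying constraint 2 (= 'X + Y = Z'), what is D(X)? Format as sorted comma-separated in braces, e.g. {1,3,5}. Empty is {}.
Answer: {1,2,4,5}

Derivation:
Constraint 1 (Y < Z) on D(Y)={1,2,3,4,6} D(Z)={3,5,6}: Y {1,2,3,4,6}->{1,2,3,4}
Constraint 2 (X + Y = Z) on D(X)={1,2,4,5,6} D(Y)={1,2,3,4} D(Z)={3,5,6}: X {1,2,4,5,6}->{1,2,4,5}
So after constraint 2: D(X) = {1,2,4,5}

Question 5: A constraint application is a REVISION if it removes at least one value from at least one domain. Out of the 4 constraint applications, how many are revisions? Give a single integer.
Constraint 1 (Y < Z) on D(Y)={1,2,3,4,6} D(Z)={3,5,6}: Y {1,2,3,4,6}->{1,2,3,4} => REVISION
Constraint 2 (X + Y = Z) on D(X)={1,2,4,5,6} D(Y)={1,2,3,4} D(Z)={3,5,6}: X {1,2,4,5,6}->{1,2,4,5} => REVISION
Constraint 3 (Z != Y) on D(Z)={3,5,6} D(Y)={1,2,3,4}: no change => not a revision
Constraint 4 (V < Z) on D(V)={2,3,4,6} D(Z)={3,5,6}: V {2,3,4,6}->{2,3,4} => REVISION
Total revisions = 3

Answer: 3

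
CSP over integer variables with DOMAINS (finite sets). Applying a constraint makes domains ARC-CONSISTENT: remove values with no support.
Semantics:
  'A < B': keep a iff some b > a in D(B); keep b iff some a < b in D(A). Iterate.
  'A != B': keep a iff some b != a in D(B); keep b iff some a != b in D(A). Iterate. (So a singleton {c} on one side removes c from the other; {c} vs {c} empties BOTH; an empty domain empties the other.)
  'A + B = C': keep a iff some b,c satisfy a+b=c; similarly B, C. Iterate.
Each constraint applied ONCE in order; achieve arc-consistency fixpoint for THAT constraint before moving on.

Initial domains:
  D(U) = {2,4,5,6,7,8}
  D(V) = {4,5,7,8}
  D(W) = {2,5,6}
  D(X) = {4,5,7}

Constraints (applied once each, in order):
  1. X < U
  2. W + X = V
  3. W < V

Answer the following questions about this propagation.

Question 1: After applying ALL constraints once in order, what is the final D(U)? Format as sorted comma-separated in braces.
Constraint 1 (X < U) on D(X)={4,5,7} D(U)={2,4,5,6,7,8}: U {2,4,5,6,7,8}->{5,6,7,8}
Constraint 2 (W + X = V) on D(W)={2,5,6} D(X)={4,5,7} D(V)={4,5,7,8}: W {2,5,6}->{2}; X {4,5,7}->{5}; V {4,5,7,8}->{7}
Constraint 3 (W < V) on D(W)={2} D(V)={7}: no change
So after all 3 constraints: D(U) = {5,6,7,8}

Answer: {5,6,7,8}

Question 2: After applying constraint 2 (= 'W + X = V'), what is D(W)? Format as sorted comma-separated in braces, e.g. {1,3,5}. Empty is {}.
Constraint 1 (X < U) on D(X)={4,5,7} D(U)={2,4,5,6,7,8}: U {2,4,5,6,7,8}->{5,6,7,8}
Constraint 2 (W + X = V) on D(W)={2,5,6} D(X)={4,5,7} D(V)={4,5,7,8}: W {2,5,6}->{2}; X {4,5,7}->{5}; V {4,5,7,8}->{7}
So after constraint 2: D(W) = {2}

Answer: {2}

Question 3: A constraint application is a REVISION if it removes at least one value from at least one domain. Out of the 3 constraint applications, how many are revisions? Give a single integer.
Constraint 1 (X < U) on D(X)={4,5,7} D(U)={2,4,5,6,7,8}: U {2,4,5,6,7,8}->{5,6,7,8} => REVISION
Constraint 2 (W + X = V) on D(W)={2,5,6} D(X)={4,5,7} D(V)={4,5,7,8}: W {2,5,6}->{2}; X {4,5,7}->{5}; V {4,5,7,8}->{7} => REVISION
Constraint 3 (W < V) on D(W)={2} D(V)={7}: no change => not a revision
Total revisions = 2

Answer: 2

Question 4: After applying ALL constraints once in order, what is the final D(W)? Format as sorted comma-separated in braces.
Answer: {2}

Derivation:
Constraint 1 (X < U) on D(X)={4,5,7} D(U)={2,4,5,6,7,8}: U {2,4,5,6,7,8}->{5,6,7,8}
Constraint 2 (W + X = V) on D(W)={2,5,6} D(X)={4,5,7} D(V)={4,5,7,8}: W {2,5,6}->{2}; X {4,5,7}->{5}; V {4,5,7,8}->{7}
Constraint 3 (W < V) on D(W)={2} D(V)={7}: no change
So after all 3 constraints: D(W) = {2}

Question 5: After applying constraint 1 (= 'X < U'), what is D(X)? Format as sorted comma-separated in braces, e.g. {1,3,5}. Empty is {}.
Constraint 1 (X < U) on D(X)={4,5,7} D(U)={2,4,5,6,7,8}: U {2,4,5,6,7,8}->{5,6,7,8}
So after constraint 1: D(X) = {4,5,7}

Answer: {4,5,7}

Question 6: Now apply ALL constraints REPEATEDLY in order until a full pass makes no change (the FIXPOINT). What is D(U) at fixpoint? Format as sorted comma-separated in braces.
Answer: {6,7,8}

Derivation:
pass 0 (initial): D(U)={2,4,5,6,7,8}
pass 1: U {2,4,5,6,7,8}->{5,6,7,8}; V {4,5,7,8}->{7}; W {2,5,6}->{2}; X {4,5,7}->{5}
pass 2: U {5,6,7,8}->{6,7,8}
pass 3: no change
Fixpoint after 3 passes: D(U) = {6,7,8}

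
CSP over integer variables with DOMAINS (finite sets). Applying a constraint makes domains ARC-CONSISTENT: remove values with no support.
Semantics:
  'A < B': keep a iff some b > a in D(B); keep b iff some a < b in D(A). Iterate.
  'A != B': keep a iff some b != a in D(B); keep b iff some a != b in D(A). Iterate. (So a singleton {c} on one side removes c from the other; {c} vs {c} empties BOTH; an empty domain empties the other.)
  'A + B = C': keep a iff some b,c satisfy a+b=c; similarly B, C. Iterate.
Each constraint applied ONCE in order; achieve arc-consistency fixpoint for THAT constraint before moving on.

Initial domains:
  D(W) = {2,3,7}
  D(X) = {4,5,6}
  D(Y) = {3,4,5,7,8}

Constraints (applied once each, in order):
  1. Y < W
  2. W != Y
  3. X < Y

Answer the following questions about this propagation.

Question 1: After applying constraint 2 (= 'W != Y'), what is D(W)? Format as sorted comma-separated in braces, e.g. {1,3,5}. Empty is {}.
Constraint 1 (Y < W) on D(Y)={3,4,5,7,8} D(W)={2,3,7}: Y {3,4,5,7,8}->{3,4,5}; W {2,3,7}->{7}
Constraint 2 (W != Y) on D(W)={7} D(Y)={3,4,5}: no change
So after constraint 2: D(W) = {7}

Answer: {7}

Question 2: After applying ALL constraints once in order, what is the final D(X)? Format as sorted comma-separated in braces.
Constraint 1 (Y < W) on D(Y)={3,4,5,7,8} D(W)={2,3,7}: Y {3,4,5,7,8}->{3,4,5}; W {2,3,7}->{7}
Constraint 2 (W != Y) on D(W)={7} D(Y)={3,4,5}: no change
Constraint 3 (X < Y) on D(X)={4,5,6} D(Y)={3,4,5}: X {4,5,6}->{4}; Y {3,4,5}->{5}
So after all 3 constraints: D(X) = {4}

Answer: {4}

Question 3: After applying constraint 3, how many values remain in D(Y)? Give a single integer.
Constraint 1 (Y < W) on D(Y)={3,4,5,7,8} D(W)={2,3,7}: Y {3,4,5,7,8}->{3,4,5}; W {2,3,7}->{7}
Constraint 2 (W != Y) on D(W)={7} D(Y)={3,4,5}: no change
Constraint 3 (X < Y) on D(X)={4,5,6} D(Y)={3,4,5}: X {4,5,6}->{4}; Y {3,4,5}->{5}
So after constraint 3: D(Y)={5}, size = 1

Answer: 1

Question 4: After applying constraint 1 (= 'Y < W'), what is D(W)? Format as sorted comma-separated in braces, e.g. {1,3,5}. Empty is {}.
Answer: {7}

Derivation:
Constraint 1 (Y < W) on D(Y)={3,4,5,7,8} D(W)={2,3,7}: Y {3,4,5,7,8}->{3,4,5}; W {2,3,7}->{7}
So after constraint 1: D(W) = {7}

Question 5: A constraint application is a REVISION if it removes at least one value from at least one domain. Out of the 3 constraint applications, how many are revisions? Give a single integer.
Constraint 1 (Y < W) on D(Y)={3,4,5,7,8} D(W)={2,3,7}: Y {3,4,5,7,8}->{3,4,5}; W {2,3,7}->{7} => REVISION
Constraint 2 (W != Y) on D(W)={7} D(Y)={3,4,5}: no change => not a revision
Constraint 3 (X < Y) on D(X)={4,5,6} D(Y)={3,4,5}: X {4,5,6}->{4}; Y {3,4,5}->{5} => REVISION
Total revisions = 2

Answer: 2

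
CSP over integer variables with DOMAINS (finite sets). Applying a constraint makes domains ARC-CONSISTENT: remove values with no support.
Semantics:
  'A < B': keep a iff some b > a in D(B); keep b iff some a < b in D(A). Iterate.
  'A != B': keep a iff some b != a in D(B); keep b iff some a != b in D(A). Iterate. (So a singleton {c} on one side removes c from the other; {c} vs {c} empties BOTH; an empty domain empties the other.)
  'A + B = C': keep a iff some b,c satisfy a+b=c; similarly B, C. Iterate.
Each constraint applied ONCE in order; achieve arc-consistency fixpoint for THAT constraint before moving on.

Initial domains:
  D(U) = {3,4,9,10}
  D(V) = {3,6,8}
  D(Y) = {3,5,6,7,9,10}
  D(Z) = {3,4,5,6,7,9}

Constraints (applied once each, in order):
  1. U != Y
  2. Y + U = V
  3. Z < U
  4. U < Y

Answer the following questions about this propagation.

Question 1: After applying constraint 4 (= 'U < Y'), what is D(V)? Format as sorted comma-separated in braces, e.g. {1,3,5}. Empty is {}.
Constraint 1 (U != Y) on D(U)={3,4,9,10} D(Y)={3,5,6,7,9,10}: no change
Constraint 2 (Y + U = V) on D(Y)={3,5,6,7,9,10} D(U)={3,4,9,10} D(V)={3,6,8}: Y {3,5,6,7,9,10}->{3,5}; U {3,4,9,10}->{3}; V {3,6,8}->{6,8}
Constraint 3 (Z < U) on D(Z)={3,4,5,6,7,9} D(U)={3}: Z {3,4,5,6,7,9}->{}; U {3}->{}
Constraint 4 (U < Y) on D(U)={} D(Y)={3,5}: Y {3,5}->{}
So after constraint 4: D(V) = {6,8}

Answer: {6,8}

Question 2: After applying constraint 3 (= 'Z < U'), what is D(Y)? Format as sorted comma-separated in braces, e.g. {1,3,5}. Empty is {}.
Constraint 1 (U != Y) on D(U)={3,4,9,10} D(Y)={3,5,6,7,9,10}: no change
Constraint 2 (Y + U = V) on D(Y)={3,5,6,7,9,10} D(U)={3,4,9,10} D(V)={3,6,8}: Y {3,5,6,7,9,10}->{3,5}; U {3,4,9,10}->{3}; V {3,6,8}->{6,8}
Constraint 3 (Z < U) on D(Z)={3,4,5,6,7,9} D(U)={3}: Z {3,4,5,6,7,9}->{}; U {3}->{}
So after constraint 3: D(Y) = {3,5}

Answer: {3,5}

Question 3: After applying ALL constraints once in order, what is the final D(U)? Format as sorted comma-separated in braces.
Constraint 1 (U != Y) on D(U)={3,4,9,10} D(Y)={3,5,6,7,9,10}: no change
Constraint 2 (Y + U = V) on D(Y)={3,5,6,7,9,10} D(U)={3,4,9,10} D(V)={3,6,8}: Y {3,5,6,7,9,10}->{3,5}; U {3,4,9,10}->{3}; V {3,6,8}->{6,8}
Constraint 3 (Z < U) on D(Z)={3,4,5,6,7,9} D(U)={3}: Z {3,4,5,6,7,9}->{}; U {3}->{}
Constraint 4 (U < Y) on D(U)={} D(Y)={3,5}: Y {3,5}->{}
So after all 4 constraints: D(U) = {}

Answer: {}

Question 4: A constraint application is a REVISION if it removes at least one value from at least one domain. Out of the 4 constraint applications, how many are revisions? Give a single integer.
Constraint 1 (U != Y) on D(U)={3,4,9,10} D(Y)={3,5,6,7,9,10}: no change => not a revision
Constraint 2 (Y + U = V) on D(Y)={3,5,6,7,9,10} D(U)={3,4,9,10} D(V)={3,6,8}: Y {3,5,6,7,9,10}->{3,5}; U {3,4,9,10}->{3}; V {3,6,8}->{6,8} => REVISION
Constraint 3 (Z < U) on D(Z)={3,4,5,6,7,9} D(U)={3}: Z {3,4,5,6,7,9}->{}; U {3}->{} => REVISION
Constraint 4 (U < Y) on D(U)={} D(Y)={3,5}: Y {3,5}->{} => REVISION
Total revisions = 3

Answer: 3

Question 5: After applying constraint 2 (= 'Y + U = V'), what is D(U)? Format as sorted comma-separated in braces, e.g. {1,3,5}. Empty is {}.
Constraint 1 (U != Y) on D(U)={3,4,9,10} D(Y)={3,5,6,7,9,10}: no change
Constraint 2 (Y + U = V) on D(Y)={3,5,6,7,9,10} D(U)={3,4,9,10} D(V)={3,6,8}: Y {3,5,6,7,9,10}->{3,5}; U {3,4,9,10}->{3}; V {3,6,8}->{6,8}
So after constraint 2: D(U) = {3}

Answer: {3}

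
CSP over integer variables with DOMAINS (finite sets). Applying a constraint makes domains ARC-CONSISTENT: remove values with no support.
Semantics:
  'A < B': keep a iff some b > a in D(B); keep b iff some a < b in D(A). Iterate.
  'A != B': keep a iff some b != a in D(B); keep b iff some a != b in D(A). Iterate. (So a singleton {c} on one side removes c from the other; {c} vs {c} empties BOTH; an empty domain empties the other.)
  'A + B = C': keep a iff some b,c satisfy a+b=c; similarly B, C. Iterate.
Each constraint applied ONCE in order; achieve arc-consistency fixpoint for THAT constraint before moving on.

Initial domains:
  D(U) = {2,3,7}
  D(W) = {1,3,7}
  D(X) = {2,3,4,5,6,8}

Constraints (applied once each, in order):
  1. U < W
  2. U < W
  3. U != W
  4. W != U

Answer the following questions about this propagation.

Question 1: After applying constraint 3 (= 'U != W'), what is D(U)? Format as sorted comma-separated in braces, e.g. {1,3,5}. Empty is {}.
Answer: {2,3}

Derivation:
Constraint 1 (U < W) on D(U)={2,3,7} D(W)={1,3,7}: U {2,3,7}->{2,3}; W {1,3,7}->{3,7}
Constraint 2 (U < W) on D(U)={2,3} D(W)={3,7}: no change
Constraint 3 (U != W) on D(U)={2,3} D(W)={3,7}: no change
So after constraint 3: D(U) = {2,3}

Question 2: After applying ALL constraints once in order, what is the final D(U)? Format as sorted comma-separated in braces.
Constraint 1 (U < W) on D(U)={2,3,7} D(W)={1,3,7}: U {2,3,7}->{2,3}; W {1,3,7}->{3,7}
Constraint 2 (U < W) on D(U)={2,3} D(W)={3,7}: no change
Constraint 3 (U != W) on D(U)={2,3} D(W)={3,7}: no change
Constraint 4 (W != U) on D(W)={3,7} D(U)={2,3}: no change
So after all 4 constraints: D(U) = {2,3}

Answer: {2,3}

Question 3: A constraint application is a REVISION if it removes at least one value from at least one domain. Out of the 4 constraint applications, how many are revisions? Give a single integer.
Answer: 1

Derivation:
Constraint 1 (U < W) on D(U)={2,3,7} D(W)={1,3,7}: U {2,3,7}->{2,3}; W {1,3,7}->{3,7} => REVISION
Constraint 2 (U < W) on D(U)={2,3} D(W)={3,7}: no change => not a revision
Constraint 3 (U != W) on D(U)={2,3} D(W)={3,7}: no change => not a revision
Constraint 4 (W != U) on D(W)={3,7} D(U)={2,3}: no change => not a revision
Total revisions = 1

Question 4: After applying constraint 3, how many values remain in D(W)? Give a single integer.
Constraint 1 (U < W) on D(U)={2,3,7} D(W)={1,3,7}: U {2,3,7}->{2,3}; W {1,3,7}->{3,7}
Constraint 2 (U < W) on D(U)={2,3} D(W)={3,7}: no change
Constraint 3 (U != W) on D(U)={2,3} D(W)={3,7}: no change
So after constraint 3: D(W)={3,7}, size = 2

Answer: 2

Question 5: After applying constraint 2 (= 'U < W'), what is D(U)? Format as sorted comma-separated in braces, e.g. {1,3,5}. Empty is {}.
Answer: {2,3}

Derivation:
Constraint 1 (U < W) on D(U)={2,3,7} D(W)={1,3,7}: U {2,3,7}->{2,3}; W {1,3,7}->{3,7}
Constraint 2 (U < W) on D(U)={2,3} D(W)={3,7}: no change
So after constraint 2: D(U) = {2,3}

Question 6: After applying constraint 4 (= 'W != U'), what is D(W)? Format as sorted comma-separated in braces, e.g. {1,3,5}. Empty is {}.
Answer: {3,7}

Derivation:
Constraint 1 (U < W) on D(U)={2,3,7} D(W)={1,3,7}: U {2,3,7}->{2,3}; W {1,3,7}->{3,7}
Constraint 2 (U < W) on D(U)={2,3} D(W)={3,7}: no change
Constraint 3 (U != W) on D(U)={2,3} D(W)={3,7}: no change
Constraint 4 (W != U) on D(W)={3,7} D(U)={2,3}: no change
So after constraint 4: D(W) = {3,7}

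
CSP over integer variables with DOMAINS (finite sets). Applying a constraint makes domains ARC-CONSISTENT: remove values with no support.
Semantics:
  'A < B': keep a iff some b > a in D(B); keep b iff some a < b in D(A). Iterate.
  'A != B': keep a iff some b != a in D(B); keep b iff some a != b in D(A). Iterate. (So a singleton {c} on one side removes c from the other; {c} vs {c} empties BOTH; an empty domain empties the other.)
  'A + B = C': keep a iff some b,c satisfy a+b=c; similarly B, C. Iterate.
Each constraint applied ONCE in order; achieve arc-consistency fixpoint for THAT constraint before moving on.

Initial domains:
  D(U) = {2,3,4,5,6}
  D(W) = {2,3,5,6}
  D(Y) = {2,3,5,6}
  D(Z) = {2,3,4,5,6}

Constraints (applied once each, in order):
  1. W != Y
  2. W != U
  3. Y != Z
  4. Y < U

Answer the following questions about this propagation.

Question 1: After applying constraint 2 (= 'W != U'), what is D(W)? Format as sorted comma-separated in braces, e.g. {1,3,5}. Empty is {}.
Constraint 1 (W != Y) on D(W)={2,3,5,6} D(Y)={2,3,5,6}: no change
Constraint 2 (W != U) on D(W)={2,3,5,6} D(U)={2,3,4,5,6}: no change
So after constraint 2: D(W) = {2,3,5,6}

Answer: {2,3,5,6}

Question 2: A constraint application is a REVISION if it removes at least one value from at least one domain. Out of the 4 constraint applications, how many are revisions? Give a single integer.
Answer: 1

Derivation:
Constraint 1 (W != Y) on D(W)={2,3,5,6} D(Y)={2,3,5,6}: no change => not a revision
Constraint 2 (W != U) on D(W)={2,3,5,6} D(U)={2,3,4,5,6}: no change => not a revision
Constraint 3 (Y != Z) on D(Y)={2,3,5,6} D(Z)={2,3,4,5,6}: no change => not a revision
Constraint 4 (Y < U) on D(Y)={2,3,5,6} D(U)={2,3,4,5,6}: Y {2,3,5,6}->{2,3,5}; U {2,3,4,5,6}->{3,4,5,6} => REVISION
Total revisions = 1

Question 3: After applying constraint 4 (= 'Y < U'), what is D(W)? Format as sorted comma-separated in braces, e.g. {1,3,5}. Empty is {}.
Answer: {2,3,5,6}

Derivation:
Constraint 1 (W != Y) on D(W)={2,3,5,6} D(Y)={2,3,5,6}: no change
Constraint 2 (W != U) on D(W)={2,3,5,6} D(U)={2,3,4,5,6}: no change
Constraint 3 (Y != Z) on D(Y)={2,3,5,6} D(Z)={2,3,4,5,6}: no change
Constraint 4 (Y < U) on D(Y)={2,3,5,6} D(U)={2,3,4,5,6}: Y {2,3,5,6}->{2,3,5}; U {2,3,4,5,6}->{3,4,5,6}
So after constraint 4: D(W) = {2,3,5,6}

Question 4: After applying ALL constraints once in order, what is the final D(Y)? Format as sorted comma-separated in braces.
Constraint 1 (W != Y) on D(W)={2,3,5,6} D(Y)={2,3,5,6}: no change
Constraint 2 (W != U) on D(W)={2,3,5,6} D(U)={2,3,4,5,6}: no change
Constraint 3 (Y != Z) on D(Y)={2,3,5,6} D(Z)={2,3,4,5,6}: no change
Constraint 4 (Y < U) on D(Y)={2,3,5,6} D(U)={2,3,4,5,6}: Y {2,3,5,6}->{2,3,5}; U {2,3,4,5,6}->{3,4,5,6}
So after all 4 constraints: D(Y) = {2,3,5}

Answer: {2,3,5}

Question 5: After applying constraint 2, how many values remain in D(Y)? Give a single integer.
Constraint 1 (W != Y) on D(W)={2,3,5,6} D(Y)={2,3,5,6}: no change
Constraint 2 (W != U) on D(W)={2,3,5,6} D(U)={2,3,4,5,6}: no change
So after constraint 2: D(Y)={2,3,5,6}, size = 4

Answer: 4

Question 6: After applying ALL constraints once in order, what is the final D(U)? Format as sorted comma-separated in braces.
Answer: {3,4,5,6}

Derivation:
Constraint 1 (W != Y) on D(W)={2,3,5,6} D(Y)={2,3,5,6}: no change
Constraint 2 (W != U) on D(W)={2,3,5,6} D(U)={2,3,4,5,6}: no change
Constraint 3 (Y != Z) on D(Y)={2,3,5,6} D(Z)={2,3,4,5,6}: no change
Constraint 4 (Y < U) on D(Y)={2,3,5,6} D(U)={2,3,4,5,6}: Y {2,3,5,6}->{2,3,5}; U {2,3,4,5,6}->{3,4,5,6}
So after all 4 constraints: D(U) = {3,4,5,6}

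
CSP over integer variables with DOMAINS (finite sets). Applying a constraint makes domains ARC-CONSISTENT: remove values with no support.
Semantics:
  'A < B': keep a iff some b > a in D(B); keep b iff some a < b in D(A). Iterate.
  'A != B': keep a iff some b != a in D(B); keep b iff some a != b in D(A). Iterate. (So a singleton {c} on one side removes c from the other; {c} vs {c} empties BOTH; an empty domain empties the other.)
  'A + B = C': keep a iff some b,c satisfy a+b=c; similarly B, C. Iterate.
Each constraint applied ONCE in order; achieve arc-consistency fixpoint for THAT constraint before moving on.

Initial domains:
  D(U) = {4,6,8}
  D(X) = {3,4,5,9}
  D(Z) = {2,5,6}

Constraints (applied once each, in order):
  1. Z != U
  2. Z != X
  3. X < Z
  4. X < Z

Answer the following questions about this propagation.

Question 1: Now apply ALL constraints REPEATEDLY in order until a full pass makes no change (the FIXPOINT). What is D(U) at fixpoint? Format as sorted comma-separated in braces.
Answer: {4,6,8}

Derivation:
pass 0 (initial): D(U)={4,6,8}
pass 1: X {3,4,5,9}->{3,4,5}; Z {2,5,6}->{5,6}
pass 2: no change
Fixpoint after 2 passes: D(U) = {4,6,8}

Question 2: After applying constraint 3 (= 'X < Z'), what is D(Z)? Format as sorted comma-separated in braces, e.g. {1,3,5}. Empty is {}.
Constraint 1 (Z != U) on D(Z)={2,5,6} D(U)={4,6,8}: no change
Constraint 2 (Z != X) on D(Z)={2,5,6} D(X)={3,4,5,9}: no change
Constraint 3 (X < Z) on D(X)={3,4,5,9} D(Z)={2,5,6}: X {3,4,5,9}->{3,4,5}; Z {2,5,6}->{5,6}
So after constraint 3: D(Z) = {5,6}

Answer: {5,6}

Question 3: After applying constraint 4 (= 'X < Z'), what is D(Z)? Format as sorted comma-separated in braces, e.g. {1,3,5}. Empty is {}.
Answer: {5,6}

Derivation:
Constraint 1 (Z != U) on D(Z)={2,5,6} D(U)={4,6,8}: no change
Constraint 2 (Z != X) on D(Z)={2,5,6} D(X)={3,4,5,9}: no change
Constraint 3 (X < Z) on D(X)={3,4,5,9} D(Z)={2,5,6}: X {3,4,5,9}->{3,4,5}; Z {2,5,6}->{5,6}
Constraint 4 (X < Z) on D(X)={3,4,5} D(Z)={5,6}: no change
So after constraint 4: D(Z) = {5,6}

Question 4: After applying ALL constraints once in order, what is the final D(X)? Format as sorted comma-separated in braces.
Answer: {3,4,5}

Derivation:
Constraint 1 (Z != U) on D(Z)={2,5,6} D(U)={4,6,8}: no change
Constraint 2 (Z != X) on D(Z)={2,5,6} D(X)={3,4,5,9}: no change
Constraint 3 (X < Z) on D(X)={3,4,5,9} D(Z)={2,5,6}: X {3,4,5,9}->{3,4,5}; Z {2,5,6}->{5,6}
Constraint 4 (X < Z) on D(X)={3,4,5} D(Z)={5,6}: no change
So after all 4 constraints: D(X) = {3,4,5}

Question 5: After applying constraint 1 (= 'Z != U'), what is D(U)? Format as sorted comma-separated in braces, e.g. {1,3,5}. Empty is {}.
Constraint 1 (Z != U) on D(Z)={2,5,6} D(U)={4,6,8}: no change
So after constraint 1: D(U) = {4,6,8}

Answer: {4,6,8}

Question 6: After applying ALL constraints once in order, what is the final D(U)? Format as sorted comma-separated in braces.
Answer: {4,6,8}

Derivation:
Constraint 1 (Z != U) on D(Z)={2,5,6} D(U)={4,6,8}: no change
Constraint 2 (Z != X) on D(Z)={2,5,6} D(X)={3,4,5,9}: no change
Constraint 3 (X < Z) on D(X)={3,4,5,9} D(Z)={2,5,6}: X {3,4,5,9}->{3,4,5}; Z {2,5,6}->{5,6}
Constraint 4 (X < Z) on D(X)={3,4,5} D(Z)={5,6}: no change
So after all 4 constraints: D(U) = {4,6,8}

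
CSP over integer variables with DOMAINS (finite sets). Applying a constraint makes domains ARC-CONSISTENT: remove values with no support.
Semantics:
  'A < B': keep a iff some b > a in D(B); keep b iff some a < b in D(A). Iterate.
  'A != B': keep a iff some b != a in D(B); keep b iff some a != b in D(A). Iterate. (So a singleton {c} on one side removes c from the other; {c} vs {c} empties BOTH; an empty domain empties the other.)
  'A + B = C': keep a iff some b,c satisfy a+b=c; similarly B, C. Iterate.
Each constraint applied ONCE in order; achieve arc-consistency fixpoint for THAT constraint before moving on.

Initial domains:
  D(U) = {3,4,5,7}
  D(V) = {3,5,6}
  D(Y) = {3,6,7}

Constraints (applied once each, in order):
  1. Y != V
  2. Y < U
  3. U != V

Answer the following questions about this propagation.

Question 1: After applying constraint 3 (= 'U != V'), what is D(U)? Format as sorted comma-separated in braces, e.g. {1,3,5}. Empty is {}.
Constraint 1 (Y != V) on D(Y)={3,6,7} D(V)={3,5,6}: no change
Constraint 2 (Y < U) on D(Y)={3,6,7} D(U)={3,4,5,7}: Y {3,6,7}->{3,6}; U {3,4,5,7}->{4,5,7}
Constraint 3 (U != V) on D(U)={4,5,7} D(V)={3,5,6}: no change
So after constraint 3: D(U) = {4,5,7}

Answer: {4,5,7}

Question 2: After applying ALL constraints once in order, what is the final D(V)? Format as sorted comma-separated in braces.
Answer: {3,5,6}

Derivation:
Constraint 1 (Y != V) on D(Y)={3,6,7} D(V)={3,5,6}: no change
Constraint 2 (Y < U) on D(Y)={3,6,7} D(U)={3,4,5,7}: Y {3,6,7}->{3,6}; U {3,4,5,7}->{4,5,7}
Constraint 3 (U != V) on D(U)={4,5,7} D(V)={3,5,6}: no change
So after all 3 constraints: D(V) = {3,5,6}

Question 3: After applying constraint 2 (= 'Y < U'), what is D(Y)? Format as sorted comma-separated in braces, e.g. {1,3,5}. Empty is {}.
Answer: {3,6}

Derivation:
Constraint 1 (Y != V) on D(Y)={3,6,7} D(V)={3,5,6}: no change
Constraint 2 (Y < U) on D(Y)={3,6,7} D(U)={3,4,5,7}: Y {3,6,7}->{3,6}; U {3,4,5,7}->{4,5,7}
So after constraint 2: D(Y) = {3,6}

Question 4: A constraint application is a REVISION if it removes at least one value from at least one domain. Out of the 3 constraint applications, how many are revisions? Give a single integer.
Constraint 1 (Y != V) on D(Y)={3,6,7} D(V)={3,5,6}: no change => not a revision
Constraint 2 (Y < U) on D(Y)={3,6,7} D(U)={3,4,5,7}: Y {3,6,7}->{3,6}; U {3,4,5,7}->{4,5,7} => REVISION
Constraint 3 (U != V) on D(U)={4,5,7} D(V)={3,5,6}: no change => not a revision
Total revisions = 1

Answer: 1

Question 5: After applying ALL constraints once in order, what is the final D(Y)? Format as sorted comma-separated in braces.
Constraint 1 (Y != V) on D(Y)={3,6,7} D(V)={3,5,6}: no change
Constraint 2 (Y < U) on D(Y)={3,6,7} D(U)={3,4,5,7}: Y {3,6,7}->{3,6}; U {3,4,5,7}->{4,5,7}
Constraint 3 (U != V) on D(U)={4,5,7} D(V)={3,5,6}: no change
So after all 3 constraints: D(Y) = {3,6}

Answer: {3,6}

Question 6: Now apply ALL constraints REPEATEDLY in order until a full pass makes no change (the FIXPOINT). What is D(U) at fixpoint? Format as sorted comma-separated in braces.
Answer: {4,5,7}

Derivation:
pass 0 (initial): D(U)={3,4,5,7}
pass 1: U {3,4,5,7}->{4,5,7}; Y {3,6,7}->{3,6}
pass 2: no change
Fixpoint after 2 passes: D(U) = {4,5,7}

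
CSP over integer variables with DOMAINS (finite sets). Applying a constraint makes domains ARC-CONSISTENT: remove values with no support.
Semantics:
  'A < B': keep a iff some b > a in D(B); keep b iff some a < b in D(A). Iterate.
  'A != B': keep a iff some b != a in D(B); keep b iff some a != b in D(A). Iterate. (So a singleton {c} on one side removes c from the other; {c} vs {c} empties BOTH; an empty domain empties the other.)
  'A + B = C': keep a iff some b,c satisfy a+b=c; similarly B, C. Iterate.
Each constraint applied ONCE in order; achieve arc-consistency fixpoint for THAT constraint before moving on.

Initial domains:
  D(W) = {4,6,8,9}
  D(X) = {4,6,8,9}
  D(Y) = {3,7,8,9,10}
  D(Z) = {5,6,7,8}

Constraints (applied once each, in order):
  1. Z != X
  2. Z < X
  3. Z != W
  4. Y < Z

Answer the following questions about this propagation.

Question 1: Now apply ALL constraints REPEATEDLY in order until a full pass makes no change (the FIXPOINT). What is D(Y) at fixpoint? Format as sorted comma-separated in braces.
Answer: {3,7}

Derivation:
pass 0 (initial): D(Y)={3,7,8,9,10}
pass 1: X {4,6,8,9}->{6,8,9}; Y {3,7,8,9,10}->{3,7}
pass 2: no change
Fixpoint after 2 passes: D(Y) = {3,7}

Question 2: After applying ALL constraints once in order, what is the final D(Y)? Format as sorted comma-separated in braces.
Answer: {3,7}

Derivation:
Constraint 1 (Z != X) on D(Z)={5,6,7,8} D(X)={4,6,8,9}: no change
Constraint 2 (Z < X) on D(Z)={5,6,7,8} D(X)={4,6,8,9}: X {4,6,8,9}->{6,8,9}
Constraint 3 (Z != W) on D(Z)={5,6,7,8} D(W)={4,6,8,9}: no change
Constraint 4 (Y < Z) on D(Y)={3,7,8,9,10} D(Z)={5,6,7,8}: Y {3,7,8,9,10}->{3,7}
So after all 4 constraints: D(Y) = {3,7}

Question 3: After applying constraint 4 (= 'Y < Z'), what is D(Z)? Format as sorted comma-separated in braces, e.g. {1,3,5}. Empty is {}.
Answer: {5,6,7,8}

Derivation:
Constraint 1 (Z != X) on D(Z)={5,6,7,8} D(X)={4,6,8,9}: no change
Constraint 2 (Z < X) on D(Z)={5,6,7,8} D(X)={4,6,8,9}: X {4,6,8,9}->{6,8,9}
Constraint 3 (Z != W) on D(Z)={5,6,7,8} D(W)={4,6,8,9}: no change
Constraint 4 (Y < Z) on D(Y)={3,7,8,9,10} D(Z)={5,6,7,8}: Y {3,7,8,9,10}->{3,7}
So after constraint 4: D(Z) = {5,6,7,8}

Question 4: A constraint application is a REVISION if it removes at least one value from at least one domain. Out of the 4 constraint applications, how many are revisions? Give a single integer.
Answer: 2

Derivation:
Constraint 1 (Z != X) on D(Z)={5,6,7,8} D(X)={4,6,8,9}: no change => not a revision
Constraint 2 (Z < X) on D(Z)={5,6,7,8} D(X)={4,6,8,9}: X {4,6,8,9}->{6,8,9} => REVISION
Constraint 3 (Z != W) on D(Z)={5,6,7,8} D(W)={4,6,8,9}: no change => not a revision
Constraint 4 (Y < Z) on D(Y)={3,7,8,9,10} D(Z)={5,6,7,8}: Y {3,7,8,9,10}->{3,7} => REVISION
Total revisions = 2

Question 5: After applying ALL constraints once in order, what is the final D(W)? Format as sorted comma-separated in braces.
Answer: {4,6,8,9}

Derivation:
Constraint 1 (Z != X) on D(Z)={5,6,7,8} D(X)={4,6,8,9}: no change
Constraint 2 (Z < X) on D(Z)={5,6,7,8} D(X)={4,6,8,9}: X {4,6,8,9}->{6,8,9}
Constraint 3 (Z != W) on D(Z)={5,6,7,8} D(W)={4,6,8,9}: no change
Constraint 4 (Y < Z) on D(Y)={3,7,8,9,10} D(Z)={5,6,7,8}: Y {3,7,8,9,10}->{3,7}
So after all 4 constraints: D(W) = {4,6,8,9}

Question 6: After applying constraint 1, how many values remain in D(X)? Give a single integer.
Answer: 4

Derivation:
Constraint 1 (Z != X) on D(Z)={5,6,7,8} D(X)={4,6,8,9}: no change
So after constraint 1: D(X)={4,6,8,9}, size = 4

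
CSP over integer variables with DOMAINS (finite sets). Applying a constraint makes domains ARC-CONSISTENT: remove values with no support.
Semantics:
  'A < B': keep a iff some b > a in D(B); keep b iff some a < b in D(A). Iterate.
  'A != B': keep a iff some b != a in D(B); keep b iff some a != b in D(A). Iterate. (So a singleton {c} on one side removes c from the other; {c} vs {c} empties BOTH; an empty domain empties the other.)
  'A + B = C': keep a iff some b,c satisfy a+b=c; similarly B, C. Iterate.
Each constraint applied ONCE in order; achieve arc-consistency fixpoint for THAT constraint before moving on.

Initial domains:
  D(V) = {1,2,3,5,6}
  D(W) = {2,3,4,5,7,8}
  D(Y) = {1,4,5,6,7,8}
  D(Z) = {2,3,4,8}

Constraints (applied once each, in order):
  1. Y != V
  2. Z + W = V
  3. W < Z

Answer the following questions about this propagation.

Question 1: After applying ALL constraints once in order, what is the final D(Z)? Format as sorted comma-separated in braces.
Answer: {3,4}

Derivation:
Constraint 1 (Y != V) on D(Y)={1,4,5,6,7,8} D(V)={1,2,3,5,6}: no change
Constraint 2 (Z + W = V) on D(Z)={2,3,4,8} D(W)={2,3,4,5,7,8} D(V)={1,2,3,5,6}: Z {2,3,4,8}->{2,3,4}; W {2,3,4,5,7,8}->{2,3,4}; V {1,2,3,5,6}->{5,6}
Constraint 3 (W < Z) on D(W)={2,3,4} D(Z)={2,3,4}: W {2,3,4}->{2,3}; Z {2,3,4}->{3,4}
So after all 3 constraints: D(Z) = {3,4}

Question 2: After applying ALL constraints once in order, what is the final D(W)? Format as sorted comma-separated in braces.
Constraint 1 (Y != V) on D(Y)={1,4,5,6,7,8} D(V)={1,2,3,5,6}: no change
Constraint 2 (Z + W = V) on D(Z)={2,3,4,8} D(W)={2,3,4,5,7,8} D(V)={1,2,3,5,6}: Z {2,3,4,8}->{2,3,4}; W {2,3,4,5,7,8}->{2,3,4}; V {1,2,3,5,6}->{5,6}
Constraint 3 (W < Z) on D(W)={2,3,4} D(Z)={2,3,4}: W {2,3,4}->{2,3}; Z {2,3,4}->{3,4}
So after all 3 constraints: D(W) = {2,3}

Answer: {2,3}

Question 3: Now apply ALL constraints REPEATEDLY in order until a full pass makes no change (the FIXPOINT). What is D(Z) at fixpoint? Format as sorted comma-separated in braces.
Answer: {3,4}

Derivation:
pass 0 (initial): D(Z)={2,3,4,8}
pass 1: V {1,2,3,5,6}->{5,6}; W {2,3,4,5,7,8}->{2,3}; Z {2,3,4,8}->{3,4}
pass 2: no change
Fixpoint after 2 passes: D(Z) = {3,4}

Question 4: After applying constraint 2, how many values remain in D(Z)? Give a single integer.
Constraint 1 (Y != V) on D(Y)={1,4,5,6,7,8} D(V)={1,2,3,5,6}: no change
Constraint 2 (Z + W = V) on D(Z)={2,3,4,8} D(W)={2,3,4,5,7,8} D(V)={1,2,3,5,6}: Z {2,3,4,8}->{2,3,4}; W {2,3,4,5,7,8}->{2,3,4}; V {1,2,3,5,6}->{5,6}
So after constraint 2: D(Z)={2,3,4}, size = 3

Answer: 3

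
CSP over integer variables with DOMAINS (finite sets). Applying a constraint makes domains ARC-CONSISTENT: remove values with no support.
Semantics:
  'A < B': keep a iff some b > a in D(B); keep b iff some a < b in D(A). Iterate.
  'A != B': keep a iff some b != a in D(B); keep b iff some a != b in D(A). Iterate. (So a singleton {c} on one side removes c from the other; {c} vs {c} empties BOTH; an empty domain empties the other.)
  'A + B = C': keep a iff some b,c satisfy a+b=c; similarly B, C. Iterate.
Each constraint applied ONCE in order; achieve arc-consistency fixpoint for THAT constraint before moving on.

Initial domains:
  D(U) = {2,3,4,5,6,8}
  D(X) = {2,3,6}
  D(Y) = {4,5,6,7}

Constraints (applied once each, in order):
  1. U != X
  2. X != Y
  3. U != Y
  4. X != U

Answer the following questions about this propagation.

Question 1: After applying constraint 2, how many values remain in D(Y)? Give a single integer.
Constraint 1 (U != X) on D(U)={2,3,4,5,6,8} D(X)={2,3,6}: no change
Constraint 2 (X != Y) on D(X)={2,3,6} D(Y)={4,5,6,7}: no change
So after constraint 2: D(Y)={4,5,6,7}, size = 4

Answer: 4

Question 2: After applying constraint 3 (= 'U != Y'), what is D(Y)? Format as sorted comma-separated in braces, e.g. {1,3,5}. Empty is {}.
Constraint 1 (U != X) on D(U)={2,3,4,5,6,8} D(X)={2,3,6}: no change
Constraint 2 (X != Y) on D(X)={2,3,6} D(Y)={4,5,6,7}: no change
Constraint 3 (U != Y) on D(U)={2,3,4,5,6,8} D(Y)={4,5,6,7}: no change
So after constraint 3: D(Y) = {4,5,6,7}

Answer: {4,5,6,7}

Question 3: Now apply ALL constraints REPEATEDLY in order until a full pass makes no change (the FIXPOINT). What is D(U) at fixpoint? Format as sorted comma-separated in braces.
pass 0 (initial): D(U)={2,3,4,5,6,8}
pass 1: no change
Fixpoint after 1 passes: D(U) = {2,3,4,5,6,8}

Answer: {2,3,4,5,6,8}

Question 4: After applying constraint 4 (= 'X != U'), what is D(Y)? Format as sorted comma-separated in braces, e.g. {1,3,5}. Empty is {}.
Answer: {4,5,6,7}

Derivation:
Constraint 1 (U != X) on D(U)={2,3,4,5,6,8} D(X)={2,3,6}: no change
Constraint 2 (X != Y) on D(X)={2,3,6} D(Y)={4,5,6,7}: no change
Constraint 3 (U != Y) on D(U)={2,3,4,5,6,8} D(Y)={4,5,6,7}: no change
Constraint 4 (X != U) on D(X)={2,3,6} D(U)={2,3,4,5,6,8}: no change
So after constraint 4: D(Y) = {4,5,6,7}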